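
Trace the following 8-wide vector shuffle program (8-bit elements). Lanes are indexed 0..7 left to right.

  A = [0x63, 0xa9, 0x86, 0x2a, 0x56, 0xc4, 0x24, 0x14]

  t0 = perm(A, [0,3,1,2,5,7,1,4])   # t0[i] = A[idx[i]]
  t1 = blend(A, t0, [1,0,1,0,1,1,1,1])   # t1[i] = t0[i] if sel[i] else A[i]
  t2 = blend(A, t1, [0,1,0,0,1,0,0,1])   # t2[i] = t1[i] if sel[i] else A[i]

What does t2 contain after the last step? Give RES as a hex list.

t0 = [0x63, 0x2a, 0xa9, 0x86, 0xc4, 0x14, 0xa9, 0x56]
t1 = [0x63, 0xa9, 0xa9, 0x2a, 0xc4, 0x14, 0xa9, 0x56]
t2 = [0x63, 0xa9, 0x86, 0x2a, 0xc4, 0xc4, 0x24, 0x56]

RES = [ 0x63  0xa9  0x86  0x2a  0xc4  0xc4  0x24  0x56 ]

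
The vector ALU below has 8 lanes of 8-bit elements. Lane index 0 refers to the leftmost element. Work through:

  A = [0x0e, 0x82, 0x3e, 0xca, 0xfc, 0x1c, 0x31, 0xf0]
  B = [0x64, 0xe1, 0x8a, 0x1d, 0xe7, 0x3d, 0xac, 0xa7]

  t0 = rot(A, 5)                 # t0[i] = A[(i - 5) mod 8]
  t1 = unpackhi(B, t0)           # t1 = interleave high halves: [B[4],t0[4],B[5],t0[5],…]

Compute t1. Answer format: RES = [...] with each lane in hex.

RES = [0xe7, 0xf0, 0x3d, 0x0e, 0xac, 0x82, 0xa7, 0x3e]

  t0: ca fc 1c 31 f0 0e 82 3e
  t1: e7 f0 3d 0e ac 82 a7 3e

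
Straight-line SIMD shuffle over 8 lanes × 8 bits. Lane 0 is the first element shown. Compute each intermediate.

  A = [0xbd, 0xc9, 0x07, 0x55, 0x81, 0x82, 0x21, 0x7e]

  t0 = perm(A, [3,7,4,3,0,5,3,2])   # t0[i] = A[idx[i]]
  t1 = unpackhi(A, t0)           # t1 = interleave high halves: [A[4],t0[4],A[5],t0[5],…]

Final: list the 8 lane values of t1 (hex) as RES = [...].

→ t0 |55|7e|81|55|bd|82|55|07|
→ t1 |81|bd|82|82|21|55|7e|07|

RES = [0x81, 0xbd, 0x82, 0x82, 0x21, 0x55, 0x7e, 0x07]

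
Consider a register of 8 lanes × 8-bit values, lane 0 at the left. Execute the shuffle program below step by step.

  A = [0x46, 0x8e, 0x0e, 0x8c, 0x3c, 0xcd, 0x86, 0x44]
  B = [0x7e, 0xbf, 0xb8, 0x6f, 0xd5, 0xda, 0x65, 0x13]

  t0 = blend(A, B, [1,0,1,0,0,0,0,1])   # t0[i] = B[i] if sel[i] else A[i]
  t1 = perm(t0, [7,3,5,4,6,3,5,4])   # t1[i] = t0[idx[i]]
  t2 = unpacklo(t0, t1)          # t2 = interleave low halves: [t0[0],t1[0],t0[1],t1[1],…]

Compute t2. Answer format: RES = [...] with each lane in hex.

→ t0 |7e|8e|b8|8c|3c|cd|86|13|
→ t1 |13|8c|cd|3c|86|8c|cd|3c|
→ t2 |7e|13|8e|8c|b8|cd|8c|3c|

RES = [ 0x7e  0x13  0x8e  0x8c  0xb8  0xcd  0x8c  0x3c ]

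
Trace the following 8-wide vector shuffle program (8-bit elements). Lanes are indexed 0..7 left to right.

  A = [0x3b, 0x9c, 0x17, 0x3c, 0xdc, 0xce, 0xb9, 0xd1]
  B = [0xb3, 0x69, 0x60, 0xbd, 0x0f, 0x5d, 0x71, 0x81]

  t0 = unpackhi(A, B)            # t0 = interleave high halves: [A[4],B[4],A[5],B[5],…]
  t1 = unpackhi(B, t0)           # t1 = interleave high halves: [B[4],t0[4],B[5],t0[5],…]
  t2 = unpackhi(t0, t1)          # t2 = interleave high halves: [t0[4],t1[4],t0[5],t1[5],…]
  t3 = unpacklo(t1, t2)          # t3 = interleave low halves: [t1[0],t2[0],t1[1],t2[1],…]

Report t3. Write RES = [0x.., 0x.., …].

RES = [ 0x0f  0xb9  0xb9  0x71  0x5d  0x71  0x71  0xd1 ]

  t0: dc 0f ce 5d b9 71 d1 81
  t1: 0f b9 5d 71 71 d1 81 81
  t2: b9 71 71 d1 d1 81 81 81
  t3: 0f b9 b9 71 5d 71 71 d1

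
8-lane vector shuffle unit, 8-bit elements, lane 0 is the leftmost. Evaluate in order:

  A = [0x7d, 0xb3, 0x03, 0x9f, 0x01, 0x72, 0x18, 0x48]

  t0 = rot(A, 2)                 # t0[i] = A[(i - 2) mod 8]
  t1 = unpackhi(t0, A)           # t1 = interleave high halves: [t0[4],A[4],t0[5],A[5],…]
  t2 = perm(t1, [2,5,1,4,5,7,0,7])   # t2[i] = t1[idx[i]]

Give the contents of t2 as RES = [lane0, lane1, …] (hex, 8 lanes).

RES = [0x9f, 0x18, 0x01, 0x01, 0x18, 0x48, 0x03, 0x48]

  t0: 18 48 7d b3 03 9f 01 72
  t1: 03 01 9f 72 01 18 72 48
  t2: 9f 18 01 01 18 48 03 48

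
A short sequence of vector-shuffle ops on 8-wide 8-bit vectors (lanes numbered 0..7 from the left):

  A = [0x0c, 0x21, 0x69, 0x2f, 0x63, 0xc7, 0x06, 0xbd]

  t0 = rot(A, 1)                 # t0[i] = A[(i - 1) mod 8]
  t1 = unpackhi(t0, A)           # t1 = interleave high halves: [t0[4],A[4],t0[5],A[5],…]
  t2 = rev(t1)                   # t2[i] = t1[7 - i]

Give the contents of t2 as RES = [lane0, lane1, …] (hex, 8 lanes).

t0 = [0xbd, 0x0c, 0x21, 0x69, 0x2f, 0x63, 0xc7, 0x06]
t1 = [0x2f, 0x63, 0x63, 0xc7, 0xc7, 0x06, 0x06, 0xbd]
t2 = [0xbd, 0x06, 0x06, 0xc7, 0xc7, 0x63, 0x63, 0x2f]

RES = [ 0xbd  0x06  0x06  0xc7  0xc7  0x63  0x63  0x2f ]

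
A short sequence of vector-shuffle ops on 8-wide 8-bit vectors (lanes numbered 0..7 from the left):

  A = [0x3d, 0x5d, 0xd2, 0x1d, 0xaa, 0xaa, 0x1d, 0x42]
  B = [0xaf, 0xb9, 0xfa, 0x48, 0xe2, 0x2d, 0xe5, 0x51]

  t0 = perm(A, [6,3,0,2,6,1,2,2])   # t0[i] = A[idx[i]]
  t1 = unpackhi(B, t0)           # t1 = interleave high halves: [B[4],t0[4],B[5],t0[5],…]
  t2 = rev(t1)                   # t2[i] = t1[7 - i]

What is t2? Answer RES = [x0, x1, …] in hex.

RES = [ 0xd2  0x51  0xd2  0xe5  0x5d  0x2d  0x1d  0xe2 ]

t0 = [0x1d, 0x1d, 0x3d, 0xd2, 0x1d, 0x5d, 0xd2, 0xd2]
t1 = [0xe2, 0x1d, 0x2d, 0x5d, 0xe5, 0xd2, 0x51, 0xd2]
t2 = [0xd2, 0x51, 0xd2, 0xe5, 0x5d, 0x2d, 0x1d, 0xe2]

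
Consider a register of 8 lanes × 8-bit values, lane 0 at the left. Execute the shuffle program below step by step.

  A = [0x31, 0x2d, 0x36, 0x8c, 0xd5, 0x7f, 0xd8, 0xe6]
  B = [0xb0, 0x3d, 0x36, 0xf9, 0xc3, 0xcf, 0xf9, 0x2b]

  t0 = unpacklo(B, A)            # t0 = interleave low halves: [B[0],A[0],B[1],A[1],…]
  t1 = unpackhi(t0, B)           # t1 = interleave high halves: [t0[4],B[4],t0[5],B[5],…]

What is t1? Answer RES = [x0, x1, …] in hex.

RES = [ 0x36  0xc3  0x36  0xcf  0xf9  0xf9  0x8c  0x2b ]

→ t0 |b0|31|3d|2d|36|36|f9|8c|
→ t1 |36|c3|36|cf|f9|f9|8c|2b|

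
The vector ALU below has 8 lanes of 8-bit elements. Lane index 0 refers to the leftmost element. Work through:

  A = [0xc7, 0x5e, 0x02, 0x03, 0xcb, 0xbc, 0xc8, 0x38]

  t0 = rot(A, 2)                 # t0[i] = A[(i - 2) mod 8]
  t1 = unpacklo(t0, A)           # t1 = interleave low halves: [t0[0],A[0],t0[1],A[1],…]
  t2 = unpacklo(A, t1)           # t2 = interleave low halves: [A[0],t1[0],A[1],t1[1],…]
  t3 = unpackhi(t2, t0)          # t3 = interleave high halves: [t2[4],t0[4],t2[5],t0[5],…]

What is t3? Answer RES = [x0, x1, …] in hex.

t0 = [0xc8, 0x38, 0xc7, 0x5e, 0x02, 0x03, 0xcb, 0xbc]
t1 = [0xc8, 0xc7, 0x38, 0x5e, 0xc7, 0x02, 0x5e, 0x03]
t2 = [0xc7, 0xc8, 0x5e, 0xc7, 0x02, 0x38, 0x03, 0x5e]
t3 = [0x02, 0x02, 0x38, 0x03, 0x03, 0xcb, 0x5e, 0xbc]

RES = [ 0x02  0x02  0x38  0x03  0x03  0xcb  0x5e  0xbc ]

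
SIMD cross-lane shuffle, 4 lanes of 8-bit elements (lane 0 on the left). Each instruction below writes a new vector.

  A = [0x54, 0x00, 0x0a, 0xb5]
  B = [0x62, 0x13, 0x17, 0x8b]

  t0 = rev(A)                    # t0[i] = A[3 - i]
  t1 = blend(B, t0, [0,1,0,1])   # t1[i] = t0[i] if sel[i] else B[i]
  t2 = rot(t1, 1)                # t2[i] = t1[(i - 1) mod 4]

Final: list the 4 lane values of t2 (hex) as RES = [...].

→ t0 |b5|0a|00|54|
→ t1 |62|0a|17|54|
→ t2 |54|62|0a|17|

RES = [0x54, 0x62, 0x0a, 0x17]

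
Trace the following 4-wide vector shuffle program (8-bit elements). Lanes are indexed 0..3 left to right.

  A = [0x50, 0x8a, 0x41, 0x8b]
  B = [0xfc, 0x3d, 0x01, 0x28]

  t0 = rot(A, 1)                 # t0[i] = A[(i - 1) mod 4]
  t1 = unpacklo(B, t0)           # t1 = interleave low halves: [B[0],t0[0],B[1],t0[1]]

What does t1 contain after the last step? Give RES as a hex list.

RES = [0xfc, 0x8b, 0x3d, 0x50]

  t0: 8b 50 8a 41
  t1: fc 8b 3d 50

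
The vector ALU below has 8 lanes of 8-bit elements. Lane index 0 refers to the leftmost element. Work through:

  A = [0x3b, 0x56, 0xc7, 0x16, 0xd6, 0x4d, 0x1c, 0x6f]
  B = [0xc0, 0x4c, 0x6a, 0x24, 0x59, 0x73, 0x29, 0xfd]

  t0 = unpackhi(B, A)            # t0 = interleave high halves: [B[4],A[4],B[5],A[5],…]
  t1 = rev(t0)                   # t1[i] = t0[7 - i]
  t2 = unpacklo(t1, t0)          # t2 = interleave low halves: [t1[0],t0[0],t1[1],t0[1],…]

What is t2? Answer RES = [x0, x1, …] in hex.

→ t0 |59|d6|73|4d|29|1c|fd|6f|
→ t1 |6f|fd|1c|29|4d|73|d6|59|
→ t2 |6f|59|fd|d6|1c|73|29|4d|

RES = [0x6f, 0x59, 0xfd, 0xd6, 0x1c, 0x73, 0x29, 0x4d]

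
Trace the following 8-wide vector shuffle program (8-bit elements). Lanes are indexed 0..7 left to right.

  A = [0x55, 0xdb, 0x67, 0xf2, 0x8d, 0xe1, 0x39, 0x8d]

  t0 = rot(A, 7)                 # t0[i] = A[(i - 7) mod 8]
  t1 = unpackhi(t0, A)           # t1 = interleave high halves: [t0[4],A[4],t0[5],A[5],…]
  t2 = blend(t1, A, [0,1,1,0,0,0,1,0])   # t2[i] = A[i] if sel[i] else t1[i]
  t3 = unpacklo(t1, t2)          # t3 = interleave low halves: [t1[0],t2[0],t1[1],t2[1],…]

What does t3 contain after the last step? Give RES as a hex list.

  t0: db 67 f2 8d e1 39 8d 55
  t1: e1 8d 39 e1 8d 39 55 8d
  t2: e1 db 67 e1 8d 39 39 8d
  t3: e1 e1 8d db 39 67 e1 e1

RES = [0xe1, 0xe1, 0x8d, 0xdb, 0x39, 0x67, 0xe1, 0xe1]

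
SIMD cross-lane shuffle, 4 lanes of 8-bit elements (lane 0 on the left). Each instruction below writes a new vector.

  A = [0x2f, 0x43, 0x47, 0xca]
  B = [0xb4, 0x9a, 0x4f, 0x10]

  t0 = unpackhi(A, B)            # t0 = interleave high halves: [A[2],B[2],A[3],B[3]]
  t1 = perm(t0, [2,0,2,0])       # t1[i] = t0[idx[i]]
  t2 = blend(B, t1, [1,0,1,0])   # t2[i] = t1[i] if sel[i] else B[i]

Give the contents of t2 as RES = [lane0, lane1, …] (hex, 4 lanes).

RES = [ 0xca  0x9a  0xca  0x10 ]

  t0: 47 4f ca 10
  t1: ca 47 ca 47
  t2: ca 9a ca 10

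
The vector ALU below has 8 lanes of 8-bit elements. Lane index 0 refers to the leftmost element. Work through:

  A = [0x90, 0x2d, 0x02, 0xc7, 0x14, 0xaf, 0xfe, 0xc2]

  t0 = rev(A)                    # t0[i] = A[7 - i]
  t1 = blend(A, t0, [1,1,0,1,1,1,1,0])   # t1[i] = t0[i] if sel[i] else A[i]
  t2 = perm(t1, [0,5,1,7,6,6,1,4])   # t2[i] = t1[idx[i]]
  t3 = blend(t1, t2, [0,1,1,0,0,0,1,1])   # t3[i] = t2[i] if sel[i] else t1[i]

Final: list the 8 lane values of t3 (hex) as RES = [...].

RES = [ 0xc2  0x02  0xfe  0x14  0xc7  0x02  0xfe  0xc7 ]

t0 = [0xc2, 0xfe, 0xaf, 0x14, 0xc7, 0x02, 0x2d, 0x90]
t1 = [0xc2, 0xfe, 0x02, 0x14, 0xc7, 0x02, 0x2d, 0xc2]
t2 = [0xc2, 0x02, 0xfe, 0xc2, 0x2d, 0x2d, 0xfe, 0xc7]
t3 = [0xc2, 0x02, 0xfe, 0x14, 0xc7, 0x02, 0xfe, 0xc7]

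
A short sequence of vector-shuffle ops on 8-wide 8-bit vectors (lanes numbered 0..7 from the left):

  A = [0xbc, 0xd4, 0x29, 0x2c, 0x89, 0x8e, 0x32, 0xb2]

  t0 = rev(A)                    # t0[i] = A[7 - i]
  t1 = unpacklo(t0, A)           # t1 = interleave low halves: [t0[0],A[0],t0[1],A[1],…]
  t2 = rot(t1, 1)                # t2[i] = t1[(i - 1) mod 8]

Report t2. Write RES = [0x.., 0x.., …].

t0 = [0xb2, 0x32, 0x8e, 0x89, 0x2c, 0x29, 0xd4, 0xbc]
t1 = [0xb2, 0xbc, 0x32, 0xd4, 0x8e, 0x29, 0x89, 0x2c]
t2 = [0x2c, 0xb2, 0xbc, 0x32, 0xd4, 0x8e, 0x29, 0x89]

RES = [ 0x2c  0xb2  0xbc  0x32  0xd4  0x8e  0x29  0x89 ]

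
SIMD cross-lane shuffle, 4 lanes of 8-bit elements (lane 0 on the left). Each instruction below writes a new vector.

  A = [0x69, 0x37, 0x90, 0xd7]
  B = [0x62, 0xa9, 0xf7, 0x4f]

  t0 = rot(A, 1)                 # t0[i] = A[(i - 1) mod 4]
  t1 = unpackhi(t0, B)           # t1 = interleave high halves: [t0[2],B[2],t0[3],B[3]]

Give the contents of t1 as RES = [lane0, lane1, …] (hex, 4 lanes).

  t0: d7 69 37 90
  t1: 37 f7 90 4f

RES = [0x37, 0xf7, 0x90, 0x4f]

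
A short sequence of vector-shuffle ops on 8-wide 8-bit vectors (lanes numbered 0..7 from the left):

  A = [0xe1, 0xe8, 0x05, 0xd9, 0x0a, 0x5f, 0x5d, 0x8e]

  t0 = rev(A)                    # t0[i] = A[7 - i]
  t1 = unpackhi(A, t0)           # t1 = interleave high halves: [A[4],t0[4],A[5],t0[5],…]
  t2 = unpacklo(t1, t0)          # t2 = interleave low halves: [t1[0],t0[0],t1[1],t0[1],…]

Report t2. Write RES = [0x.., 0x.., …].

t0 = [0x8e, 0x5d, 0x5f, 0x0a, 0xd9, 0x05, 0xe8, 0xe1]
t1 = [0x0a, 0xd9, 0x5f, 0x05, 0x5d, 0xe8, 0x8e, 0xe1]
t2 = [0x0a, 0x8e, 0xd9, 0x5d, 0x5f, 0x5f, 0x05, 0x0a]

RES = [ 0x0a  0x8e  0xd9  0x5d  0x5f  0x5f  0x05  0x0a ]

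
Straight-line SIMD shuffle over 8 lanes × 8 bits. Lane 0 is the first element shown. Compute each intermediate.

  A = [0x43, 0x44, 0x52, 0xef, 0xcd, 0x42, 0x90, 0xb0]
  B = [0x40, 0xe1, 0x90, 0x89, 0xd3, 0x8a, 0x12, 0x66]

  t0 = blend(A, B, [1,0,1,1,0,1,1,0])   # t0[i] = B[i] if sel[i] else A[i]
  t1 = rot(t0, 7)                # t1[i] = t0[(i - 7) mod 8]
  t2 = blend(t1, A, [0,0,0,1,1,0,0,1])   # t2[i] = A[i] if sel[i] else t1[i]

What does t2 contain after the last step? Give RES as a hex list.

  t0: 40 44 90 89 cd 8a 12 b0
  t1: 44 90 89 cd 8a 12 b0 40
  t2: 44 90 89 ef cd 12 b0 b0

RES = [ 0x44  0x90  0x89  0xef  0xcd  0x12  0xb0  0xb0 ]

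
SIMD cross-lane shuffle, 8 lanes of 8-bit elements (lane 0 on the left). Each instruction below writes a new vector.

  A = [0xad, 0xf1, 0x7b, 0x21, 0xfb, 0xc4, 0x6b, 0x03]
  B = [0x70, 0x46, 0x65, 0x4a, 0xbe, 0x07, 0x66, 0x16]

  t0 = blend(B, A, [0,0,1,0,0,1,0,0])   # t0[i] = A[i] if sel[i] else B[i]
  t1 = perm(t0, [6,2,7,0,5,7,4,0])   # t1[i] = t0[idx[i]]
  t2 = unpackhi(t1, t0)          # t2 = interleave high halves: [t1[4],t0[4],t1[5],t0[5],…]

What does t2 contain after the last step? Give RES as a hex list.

RES = [0xc4, 0xbe, 0x16, 0xc4, 0xbe, 0x66, 0x70, 0x16]

t0 = [0x70, 0x46, 0x7b, 0x4a, 0xbe, 0xc4, 0x66, 0x16]
t1 = [0x66, 0x7b, 0x16, 0x70, 0xc4, 0x16, 0xbe, 0x70]
t2 = [0xc4, 0xbe, 0x16, 0xc4, 0xbe, 0x66, 0x70, 0x16]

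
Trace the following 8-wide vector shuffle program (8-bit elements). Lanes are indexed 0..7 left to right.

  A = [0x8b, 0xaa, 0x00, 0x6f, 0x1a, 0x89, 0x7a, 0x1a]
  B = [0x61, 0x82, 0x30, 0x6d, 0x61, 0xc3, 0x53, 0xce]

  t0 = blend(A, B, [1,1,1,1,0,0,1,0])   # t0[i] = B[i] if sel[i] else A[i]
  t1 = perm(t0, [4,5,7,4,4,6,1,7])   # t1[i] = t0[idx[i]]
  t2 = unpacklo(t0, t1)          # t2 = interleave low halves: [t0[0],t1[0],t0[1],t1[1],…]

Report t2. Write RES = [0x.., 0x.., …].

  t0: 61 82 30 6d 1a 89 53 1a
  t1: 1a 89 1a 1a 1a 53 82 1a
  t2: 61 1a 82 89 30 1a 6d 1a

RES = [0x61, 0x1a, 0x82, 0x89, 0x30, 0x1a, 0x6d, 0x1a]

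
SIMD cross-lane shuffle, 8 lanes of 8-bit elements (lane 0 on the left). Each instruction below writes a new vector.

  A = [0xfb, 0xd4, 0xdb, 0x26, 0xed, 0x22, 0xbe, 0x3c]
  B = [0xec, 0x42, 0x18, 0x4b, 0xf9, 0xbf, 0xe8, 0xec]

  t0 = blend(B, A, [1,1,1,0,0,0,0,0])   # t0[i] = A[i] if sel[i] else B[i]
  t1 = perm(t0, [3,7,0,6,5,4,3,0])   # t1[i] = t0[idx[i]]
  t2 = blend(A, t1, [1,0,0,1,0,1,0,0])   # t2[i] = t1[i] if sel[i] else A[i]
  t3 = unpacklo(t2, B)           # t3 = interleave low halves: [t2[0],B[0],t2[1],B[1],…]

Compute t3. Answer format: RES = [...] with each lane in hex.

t0 = [0xfb, 0xd4, 0xdb, 0x4b, 0xf9, 0xbf, 0xe8, 0xec]
t1 = [0x4b, 0xec, 0xfb, 0xe8, 0xbf, 0xf9, 0x4b, 0xfb]
t2 = [0x4b, 0xd4, 0xdb, 0xe8, 0xed, 0xf9, 0xbe, 0x3c]
t3 = [0x4b, 0xec, 0xd4, 0x42, 0xdb, 0x18, 0xe8, 0x4b]

RES = [0x4b, 0xec, 0xd4, 0x42, 0xdb, 0x18, 0xe8, 0x4b]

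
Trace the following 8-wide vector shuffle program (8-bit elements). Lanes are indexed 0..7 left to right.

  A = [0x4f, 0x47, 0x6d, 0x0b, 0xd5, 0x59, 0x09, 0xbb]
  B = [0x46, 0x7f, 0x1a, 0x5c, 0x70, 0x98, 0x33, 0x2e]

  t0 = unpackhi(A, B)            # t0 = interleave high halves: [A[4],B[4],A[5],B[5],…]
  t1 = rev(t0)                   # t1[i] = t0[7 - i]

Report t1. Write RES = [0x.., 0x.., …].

RES = [0x2e, 0xbb, 0x33, 0x09, 0x98, 0x59, 0x70, 0xd5]

→ t0 |d5|70|59|98|09|33|bb|2e|
→ t1 |2e|bb|33|09|98|59|70|d5|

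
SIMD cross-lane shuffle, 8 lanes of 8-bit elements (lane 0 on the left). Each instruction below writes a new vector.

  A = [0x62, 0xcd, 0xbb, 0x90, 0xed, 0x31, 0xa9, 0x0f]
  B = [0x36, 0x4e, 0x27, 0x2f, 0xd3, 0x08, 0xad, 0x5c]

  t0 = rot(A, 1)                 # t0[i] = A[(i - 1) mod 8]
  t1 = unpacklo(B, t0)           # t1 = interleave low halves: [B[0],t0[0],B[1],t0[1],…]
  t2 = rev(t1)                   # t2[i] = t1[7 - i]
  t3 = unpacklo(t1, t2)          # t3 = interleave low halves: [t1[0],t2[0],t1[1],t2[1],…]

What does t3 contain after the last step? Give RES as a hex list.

  t0: 0f 62 cd bb 90 ed 31 a9
  t1: 36 0f 4e 62 27 cd 2f bb
  t2: bb 2f cd 27 62 4e 0f 36
  t3: 36 bb 0f 2f 4e cd 62 27

RES = [0x36, 0xbb, 0x0f, 0x2f, 0x4e, 0xcd, 0x62, 0x27]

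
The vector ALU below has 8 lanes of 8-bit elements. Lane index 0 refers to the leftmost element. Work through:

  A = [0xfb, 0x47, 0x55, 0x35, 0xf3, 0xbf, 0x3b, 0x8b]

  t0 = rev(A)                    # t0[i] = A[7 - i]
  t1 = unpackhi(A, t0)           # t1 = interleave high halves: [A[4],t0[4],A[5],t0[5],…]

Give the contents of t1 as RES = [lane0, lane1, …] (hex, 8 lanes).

RES = [0xf3, 0x35, 0xbf, 0x55, 0x3b, 0x47, 0x8b, 0xfb]

  t0: 8b 3b bf f3 35 55 47 fb
  t1: f3 35 bf 55 3b 47 8b fb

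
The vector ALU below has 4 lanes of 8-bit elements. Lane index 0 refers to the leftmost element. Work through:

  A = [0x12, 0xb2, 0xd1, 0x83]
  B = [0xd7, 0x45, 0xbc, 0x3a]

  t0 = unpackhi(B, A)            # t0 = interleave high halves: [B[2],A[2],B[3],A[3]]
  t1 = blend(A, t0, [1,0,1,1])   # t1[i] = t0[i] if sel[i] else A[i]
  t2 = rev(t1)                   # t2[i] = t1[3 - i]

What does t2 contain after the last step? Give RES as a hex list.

t0 = [0xbc, 0xd1, 0x3a, 0x83]
t1 = [0xbc, 0xb2, 0x3a, 0x83]
t2 = [0x83, 0x3a, 0xb2, 0xbc]

RES = [ 0x83  0x3a  0xb2  0xbc ]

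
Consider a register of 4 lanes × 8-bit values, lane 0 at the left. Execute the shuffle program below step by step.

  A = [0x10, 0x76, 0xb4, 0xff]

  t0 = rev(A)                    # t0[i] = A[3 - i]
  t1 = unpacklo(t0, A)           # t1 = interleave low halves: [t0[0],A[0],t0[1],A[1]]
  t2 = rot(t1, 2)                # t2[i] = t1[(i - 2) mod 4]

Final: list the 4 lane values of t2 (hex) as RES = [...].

RES = [0xb4, 0x76, 0xff, 0x10]

t0 = [0xff, 0xb4, 0x76, 0x10]
t1 = [0xff, 0x10, 0xb4, 0x76]
t2 = [0xb4, 0x76, 0xff, 0x10]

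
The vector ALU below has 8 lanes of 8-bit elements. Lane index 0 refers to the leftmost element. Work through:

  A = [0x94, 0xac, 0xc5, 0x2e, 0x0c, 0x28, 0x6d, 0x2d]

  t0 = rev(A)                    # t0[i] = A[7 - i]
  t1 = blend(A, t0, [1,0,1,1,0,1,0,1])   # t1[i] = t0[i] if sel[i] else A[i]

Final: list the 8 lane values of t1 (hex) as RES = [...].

RES = [0x2d, 0xac, 0x28, 0x0c, 0x0c, 0xc5, 0x6d, 0x94]

t0 = [0x2d, 0x6d, 0x28, 0x0c, 0x2e, 0xc5, 0xac, 0x94]
t1 = [0x2d, 0xac, 0x28, 0x0c, 0x0c, 0xc5, 0x6d, 0x94]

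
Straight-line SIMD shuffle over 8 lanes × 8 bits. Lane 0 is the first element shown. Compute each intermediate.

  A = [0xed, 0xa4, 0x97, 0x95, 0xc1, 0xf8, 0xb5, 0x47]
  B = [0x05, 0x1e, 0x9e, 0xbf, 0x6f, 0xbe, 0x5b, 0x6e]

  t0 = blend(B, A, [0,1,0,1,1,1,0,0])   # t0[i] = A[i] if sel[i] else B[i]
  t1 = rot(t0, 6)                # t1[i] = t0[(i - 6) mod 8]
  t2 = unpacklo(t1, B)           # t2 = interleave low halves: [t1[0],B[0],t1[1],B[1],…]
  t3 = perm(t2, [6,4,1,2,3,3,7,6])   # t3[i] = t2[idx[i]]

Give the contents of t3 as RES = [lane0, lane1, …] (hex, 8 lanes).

RES = [ 0xf8  0xc1  0x05  0x95  0x1e  0x1e  0xbf  0xf8 ]

t0 = [0x05, 0xa4, 0x9e, 0x95, 0xc1, 0xf8, 0x5b, 0x6e]
t1 = [0x9e, 0x95, 0xc1, 0xf8, 0x5b, 0x6e, 0x05, 0xa4]
t2 = [0x9e, 0x05, 0x95, 0x1e, 0xc1, 0x9e, 0xf8, 0xbf]
t3 = [0xf8, 0xc1, 0x05, 0x95, 0x1e, 0x1e, 0xbf, 0xf8]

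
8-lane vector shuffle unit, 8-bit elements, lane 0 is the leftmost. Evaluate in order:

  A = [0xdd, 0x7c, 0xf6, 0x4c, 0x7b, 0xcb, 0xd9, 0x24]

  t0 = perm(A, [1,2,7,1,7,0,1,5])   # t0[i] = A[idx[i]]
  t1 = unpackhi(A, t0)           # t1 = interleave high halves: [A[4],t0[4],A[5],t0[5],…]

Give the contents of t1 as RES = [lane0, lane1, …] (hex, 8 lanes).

RES = [ 0x7b  0x24  0xcb  0xdd  0xd9  0x7c  0x24  0xcb ]

→ t0 |7c|f6|24|7c|24|dd|7c|cb|
→ t1 |7b|24|cb|dd|d9|7c|24|cb|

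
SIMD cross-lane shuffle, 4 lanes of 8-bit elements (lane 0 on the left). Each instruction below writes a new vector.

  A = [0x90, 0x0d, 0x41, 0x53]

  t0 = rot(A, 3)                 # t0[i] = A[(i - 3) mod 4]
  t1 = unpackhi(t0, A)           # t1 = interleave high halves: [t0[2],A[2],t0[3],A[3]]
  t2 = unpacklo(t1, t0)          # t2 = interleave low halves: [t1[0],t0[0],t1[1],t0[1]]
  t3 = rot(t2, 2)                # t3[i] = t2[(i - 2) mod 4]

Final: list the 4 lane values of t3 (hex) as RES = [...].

  t0: 0d 41 53 90
  t1: 53 41 90 53
  t2: 53 0d 41 41
  t3: 41 41 53 0d

RES = [0x41, 0x41, 0x53, 0x0d]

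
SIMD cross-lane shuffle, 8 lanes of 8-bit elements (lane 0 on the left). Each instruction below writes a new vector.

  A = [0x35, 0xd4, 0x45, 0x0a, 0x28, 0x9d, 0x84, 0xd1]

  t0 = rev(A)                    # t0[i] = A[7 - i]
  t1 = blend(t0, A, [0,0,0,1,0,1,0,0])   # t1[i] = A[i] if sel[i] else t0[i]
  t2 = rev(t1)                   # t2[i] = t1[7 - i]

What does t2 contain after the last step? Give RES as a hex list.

RES = [ 0x35  0xd4  0x9d  0x0a  0x0a  0x9d  0x84  0xd1 ]

  t0: d1 84 9d 28 0a 45 d4 35
  t1: d1 84 9d 0a 0a 9d d4 35
  t2: 35 d4 9d 0a 0a 9d 84 d1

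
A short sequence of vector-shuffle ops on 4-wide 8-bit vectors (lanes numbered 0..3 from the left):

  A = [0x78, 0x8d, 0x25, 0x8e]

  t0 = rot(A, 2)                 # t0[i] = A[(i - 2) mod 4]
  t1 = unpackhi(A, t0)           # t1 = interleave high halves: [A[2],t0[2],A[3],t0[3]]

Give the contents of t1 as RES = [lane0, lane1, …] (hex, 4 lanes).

t0 = [0x25, 0x8e, 0x78, 0x8d]
t1 = [0x25, 0x78, 0x8e, 0x8d]

RES = [0x25, 0x78, 0x8e, 0x8d]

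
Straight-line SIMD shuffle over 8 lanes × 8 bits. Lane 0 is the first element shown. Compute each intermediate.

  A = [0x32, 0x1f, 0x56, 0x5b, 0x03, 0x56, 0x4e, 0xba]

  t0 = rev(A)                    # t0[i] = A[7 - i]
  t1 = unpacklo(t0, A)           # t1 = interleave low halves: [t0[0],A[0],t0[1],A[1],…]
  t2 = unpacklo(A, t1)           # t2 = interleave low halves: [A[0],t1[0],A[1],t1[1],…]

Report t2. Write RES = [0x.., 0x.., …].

t0 = [0xba, 0x4e, 0x56, 0x03, 0x5b, 0x56, 0x1f, 0x32]
t1 = [0xba, 0x32, 0x4e, 0x1f, 0x56, 0x56, 0x03, 0x5b]
t2 = [0x32, 0xba, 0x1f, 0x32, 0x56, 0x4e, 0x5b, 0x1f]

RES = [ 0x32  0xba  0x1f  0x32  0x56  0x4e  0x5b  0x1f ]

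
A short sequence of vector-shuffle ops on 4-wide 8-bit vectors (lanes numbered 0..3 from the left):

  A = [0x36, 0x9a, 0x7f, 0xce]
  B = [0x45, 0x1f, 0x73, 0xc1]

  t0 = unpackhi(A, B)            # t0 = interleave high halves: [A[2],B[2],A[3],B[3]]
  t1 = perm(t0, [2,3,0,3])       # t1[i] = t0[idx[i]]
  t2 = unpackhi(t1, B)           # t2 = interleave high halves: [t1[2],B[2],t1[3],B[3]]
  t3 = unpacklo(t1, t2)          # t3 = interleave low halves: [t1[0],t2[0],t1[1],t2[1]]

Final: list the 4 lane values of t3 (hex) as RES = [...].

RES = [0xce, 0x7f, 0xc1, 0x73]

  t0: 7f 73 ce c1
  t1: ce c1 7f c1
  t2: 7f 73 c1 c1
  t3: ce 7f c1 73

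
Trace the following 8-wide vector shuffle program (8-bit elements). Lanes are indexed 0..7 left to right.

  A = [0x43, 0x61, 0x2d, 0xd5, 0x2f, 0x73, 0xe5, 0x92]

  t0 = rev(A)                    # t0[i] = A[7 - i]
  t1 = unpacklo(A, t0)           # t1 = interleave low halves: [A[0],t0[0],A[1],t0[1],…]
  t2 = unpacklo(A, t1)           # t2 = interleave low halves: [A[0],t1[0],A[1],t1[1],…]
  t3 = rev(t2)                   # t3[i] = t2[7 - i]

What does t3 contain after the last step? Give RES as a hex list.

RES = [ 0xe5  0xd5  0x61  0x2d  0x92  0x61  0x43  0x43 ]

→ t0 |92|e5|73|2f|d5|2d|61|43|
→ t1 |43|92|61|e5|2d|73|d5|2f|
→ t2 |43|43|61|92|2d|61|d5|e5|
→ t3 |e5|d5|61|2d|92|61|43|43|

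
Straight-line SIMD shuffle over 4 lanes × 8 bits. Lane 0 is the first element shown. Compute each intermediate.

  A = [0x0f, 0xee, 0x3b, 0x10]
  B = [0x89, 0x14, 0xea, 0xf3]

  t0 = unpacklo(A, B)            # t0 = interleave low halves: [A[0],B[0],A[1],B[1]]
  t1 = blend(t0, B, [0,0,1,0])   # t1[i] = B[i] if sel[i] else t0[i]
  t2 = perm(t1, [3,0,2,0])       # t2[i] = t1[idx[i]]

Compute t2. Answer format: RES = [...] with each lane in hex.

→ t0 |0f|89|ee|14|
→ t1 |0f|89|ea|14|
→ t2 |14|0f|ea|0f|

RES = [0x14, 0x0f, 0xea, 0x0f]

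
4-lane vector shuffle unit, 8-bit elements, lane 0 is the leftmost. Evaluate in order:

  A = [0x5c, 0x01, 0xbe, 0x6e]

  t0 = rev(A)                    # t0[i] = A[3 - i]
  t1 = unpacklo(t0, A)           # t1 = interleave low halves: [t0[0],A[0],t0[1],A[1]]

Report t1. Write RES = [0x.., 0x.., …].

  t0: 6e be 01 5c
  t1: 6e 5c be 01

RES = [ 0x6e  0x5c  0xbe  0x01 ]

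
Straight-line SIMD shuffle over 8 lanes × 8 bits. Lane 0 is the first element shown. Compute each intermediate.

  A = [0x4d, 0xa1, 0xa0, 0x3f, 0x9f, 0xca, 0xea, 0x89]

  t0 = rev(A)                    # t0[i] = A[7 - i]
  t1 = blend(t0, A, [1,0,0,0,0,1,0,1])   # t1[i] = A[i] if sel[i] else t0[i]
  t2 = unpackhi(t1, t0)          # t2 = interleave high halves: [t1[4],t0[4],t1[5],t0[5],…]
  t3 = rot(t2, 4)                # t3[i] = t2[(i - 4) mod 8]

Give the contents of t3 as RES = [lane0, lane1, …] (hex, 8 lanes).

t0 = [0x89, 0xea, 0xca, 0x9f, 0x3f, 0xa0, 0xa1, 0x4d]
t1 = [0x4d, 0xea, 0xca, 0x9f, 0x3f, 0xca, 0xa1, 0x89]
t2 = [0x3f, 0x3f, 0xca, 0xa0, 0xa1, 0xa1, 0x89, 0x4d]
t3 = [0xa1, 0xa1, 0x89, 0x4d, 0x3f, 0x3f, 0xca, 0xa0]

RES = [ 0xa1  0xa1  0x89  0x4d  0x3f  0x3f  0xca  0xa0 ]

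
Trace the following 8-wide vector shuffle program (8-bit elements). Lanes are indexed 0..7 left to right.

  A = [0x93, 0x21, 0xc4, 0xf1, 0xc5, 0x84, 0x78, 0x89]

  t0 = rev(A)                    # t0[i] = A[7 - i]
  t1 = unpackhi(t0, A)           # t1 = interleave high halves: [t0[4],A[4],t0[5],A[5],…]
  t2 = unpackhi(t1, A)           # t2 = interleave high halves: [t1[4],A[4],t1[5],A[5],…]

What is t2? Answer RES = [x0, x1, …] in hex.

RES = [0x21, 0xc5, 0x78, 0x84, 0x93, 0x78, 0x89, 0x89]

t0 = [0x89, 0x78, 0x84, 0xc5, 0xf1, 0xc4, 0x21, 0x93]
t1 = [0xf1, 0xc5, 0xc4, 0x84, 0x21, 0x78, 0x93, 0x89]
t2 = [0x21, 0xc5, 0x78, 0x84, 0x93, 0x78, 0x89, 0x89]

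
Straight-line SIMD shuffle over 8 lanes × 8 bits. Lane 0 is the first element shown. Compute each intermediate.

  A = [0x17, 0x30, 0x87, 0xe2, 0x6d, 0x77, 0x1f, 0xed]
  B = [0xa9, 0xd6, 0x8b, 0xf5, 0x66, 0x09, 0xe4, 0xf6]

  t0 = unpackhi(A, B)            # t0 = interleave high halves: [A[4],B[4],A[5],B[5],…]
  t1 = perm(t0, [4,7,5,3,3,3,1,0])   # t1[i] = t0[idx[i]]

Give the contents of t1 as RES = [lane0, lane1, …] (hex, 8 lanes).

RES = [ 0x1f  0xf6  0xe4  0x09  0x09  0x09  0x66  0x6d ]

t0 = [0x6d, 0x66, 0x77, 0x09, 0x1f, 0xe4, 0xed, 0xf6]
t1 = [0x1f, 0xf6, 0xe4, 0x09, 0x09, 0x09, 0x66, 0x6d]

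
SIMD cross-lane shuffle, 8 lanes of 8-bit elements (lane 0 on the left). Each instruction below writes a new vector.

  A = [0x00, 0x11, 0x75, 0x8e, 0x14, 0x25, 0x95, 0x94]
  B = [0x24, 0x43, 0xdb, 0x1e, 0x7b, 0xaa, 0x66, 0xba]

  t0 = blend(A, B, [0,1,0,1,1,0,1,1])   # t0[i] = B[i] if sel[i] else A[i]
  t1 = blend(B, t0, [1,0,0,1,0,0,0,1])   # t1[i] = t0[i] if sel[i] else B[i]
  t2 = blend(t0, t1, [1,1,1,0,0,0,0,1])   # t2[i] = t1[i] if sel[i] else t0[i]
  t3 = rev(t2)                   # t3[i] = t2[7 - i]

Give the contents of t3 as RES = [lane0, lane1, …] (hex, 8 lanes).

t0 = [0x00, 0x43, 0x75, 0x1e, 0x7b, 0x25, 0x66, 0xba]
t1 = [0x00, 0x43, 0xdb, 0x1e, 0x7b, 0xaa, 0x66, 0xba]
t2 = [0x00, 0x43, 0xdb, 0x1e, 0x7b, 0x25, 0x66, 0xba]
t3 = [0xba, 0x66, 0x25, 0x7b, 0x1e, 0xdb, 0x43, 0x00]

RES = [ 0xba  0x66  0x25  0x7b  0x1e  0xdb  0x43  0x00 ]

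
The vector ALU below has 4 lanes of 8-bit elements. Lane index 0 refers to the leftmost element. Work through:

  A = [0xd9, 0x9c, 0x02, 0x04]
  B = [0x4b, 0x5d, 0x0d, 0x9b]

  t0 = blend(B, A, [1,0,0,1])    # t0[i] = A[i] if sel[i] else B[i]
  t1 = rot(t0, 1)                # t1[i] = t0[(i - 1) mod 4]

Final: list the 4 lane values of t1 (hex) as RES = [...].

RES = [ 0x04  0xd9  0x5d  0x0d ]

  t0: d9 5d 0d 04
  t1: 04 d9 5d 0d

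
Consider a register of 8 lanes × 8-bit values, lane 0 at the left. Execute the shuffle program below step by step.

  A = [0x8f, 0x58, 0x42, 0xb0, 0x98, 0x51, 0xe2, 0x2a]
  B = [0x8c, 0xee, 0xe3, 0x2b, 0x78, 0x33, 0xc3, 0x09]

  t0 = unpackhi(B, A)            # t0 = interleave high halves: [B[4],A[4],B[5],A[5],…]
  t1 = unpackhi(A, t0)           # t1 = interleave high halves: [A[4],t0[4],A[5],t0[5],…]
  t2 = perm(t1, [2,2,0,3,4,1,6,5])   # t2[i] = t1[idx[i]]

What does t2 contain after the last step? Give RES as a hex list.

  t0: 78 98 33 51 c3 e2 09 2a
  t1: 98 c3 51 e2 e2 09 2a 2a
  t2: 51 51 98 e2 e2 c3 2a 09

RES = [ 0x51  0x51  0x98  0xe2  0xe2  0xc3  0x2a  0x09 ]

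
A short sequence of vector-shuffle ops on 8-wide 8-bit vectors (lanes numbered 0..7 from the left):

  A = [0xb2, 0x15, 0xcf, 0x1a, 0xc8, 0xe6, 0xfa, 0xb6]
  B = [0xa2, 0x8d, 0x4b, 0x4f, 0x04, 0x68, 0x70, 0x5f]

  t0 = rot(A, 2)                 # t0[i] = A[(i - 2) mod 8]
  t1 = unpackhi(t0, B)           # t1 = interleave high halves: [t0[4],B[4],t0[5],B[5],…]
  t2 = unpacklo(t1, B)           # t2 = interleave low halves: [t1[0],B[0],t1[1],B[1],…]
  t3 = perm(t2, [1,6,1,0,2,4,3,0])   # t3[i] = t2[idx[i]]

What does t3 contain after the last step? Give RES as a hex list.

RES = [0xa2, 0x68, 0xa2, 0xcf, 0x04, 0x1a, 0x8d, 0xcf]

  t0: fa b6 b2 15 cf 1a c8 e6
  t1: cf 04 1a 68 c8 70 e6 5f
  t2: cf a2 04 8d 1a 4b 68 4f
  t3: a2 68 a2 cf 04 1a 8d cf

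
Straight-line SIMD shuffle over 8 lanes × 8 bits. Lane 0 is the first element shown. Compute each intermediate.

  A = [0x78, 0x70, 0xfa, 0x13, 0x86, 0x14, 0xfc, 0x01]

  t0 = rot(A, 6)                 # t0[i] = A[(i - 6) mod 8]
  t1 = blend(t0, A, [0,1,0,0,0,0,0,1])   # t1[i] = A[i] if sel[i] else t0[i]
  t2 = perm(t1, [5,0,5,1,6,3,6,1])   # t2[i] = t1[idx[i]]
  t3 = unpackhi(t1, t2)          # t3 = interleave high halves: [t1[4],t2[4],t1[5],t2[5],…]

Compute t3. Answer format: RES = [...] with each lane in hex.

t0 = [0xfa, 0x13, 0x86, 0x14, 0xfc, 0x01, 0x78, 0x70]
t1 = [0xfa, 0x70, 0x86, 0x14, 0xfc, 0x01, 0x78, 0x01]
t2 = [0x01, 0xfa, 0x01, 0x70, 0x78, 0x14, 0x78, 0x70]
t3 = [0xfc, 0x78, 0x01, 0x14, 0x78, 0x78, 0x01, 0x70]

RES = [ 0xfc  0x78  0x01  0x14  0x78  0x78  0x01  0x70 ]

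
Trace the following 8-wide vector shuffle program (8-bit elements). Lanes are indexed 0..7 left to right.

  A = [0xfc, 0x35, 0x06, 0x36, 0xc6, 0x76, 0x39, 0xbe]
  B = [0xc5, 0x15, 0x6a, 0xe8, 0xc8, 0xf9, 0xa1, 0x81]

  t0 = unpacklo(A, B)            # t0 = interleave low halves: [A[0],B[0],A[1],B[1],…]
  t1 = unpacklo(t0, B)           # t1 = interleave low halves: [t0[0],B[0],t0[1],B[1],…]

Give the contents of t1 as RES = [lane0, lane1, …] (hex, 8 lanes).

RES = [ 0xfc  0xc5  0xc5  0x15  0x35  0x6a  0x15  0xe8 ]

t0 = [0xfc, 0xc5, 0x35, 0x15, 0x06, 0x6a, 0x36, 0xe8]
t1 = [0xfc, 0xc5, 0xc5, 0x15, 0x35, 0x6a, 0x15, 0xe8]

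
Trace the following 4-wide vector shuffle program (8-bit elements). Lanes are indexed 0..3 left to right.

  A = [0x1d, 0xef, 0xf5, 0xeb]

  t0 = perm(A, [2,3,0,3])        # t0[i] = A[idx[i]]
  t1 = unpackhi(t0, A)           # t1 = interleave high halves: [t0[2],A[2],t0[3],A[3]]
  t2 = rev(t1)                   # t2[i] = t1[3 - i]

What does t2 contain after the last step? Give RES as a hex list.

t0 = [0xf5, 0xeb, 0x1d, 0xeb]
t1 = [0x1d, 0xf5, 0xeb, 0xeb]
t2 = [0xeb, 0xeb, 0xf5, 0x1d]

RES = [ 0xeb  0xeb  0xf5  0x1d ]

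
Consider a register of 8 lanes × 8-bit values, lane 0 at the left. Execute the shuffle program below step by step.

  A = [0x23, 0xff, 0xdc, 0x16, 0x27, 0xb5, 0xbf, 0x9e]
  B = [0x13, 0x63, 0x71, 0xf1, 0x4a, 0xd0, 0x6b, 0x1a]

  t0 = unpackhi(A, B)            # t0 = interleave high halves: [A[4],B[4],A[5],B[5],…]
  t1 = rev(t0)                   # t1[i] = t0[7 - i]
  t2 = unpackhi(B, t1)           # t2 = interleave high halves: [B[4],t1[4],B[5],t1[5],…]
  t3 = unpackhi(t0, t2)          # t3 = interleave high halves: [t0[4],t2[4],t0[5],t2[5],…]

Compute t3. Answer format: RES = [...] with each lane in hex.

t0 = [0x27, 0x4a, 0xb5, 0xd0, 0xbf, 0x6b, 0x9e, 0x1a]
t1 = [0x1a, 0x9e, 0x6b, 0xbf, 0xd0, 0xb5, 0x4a, 0x27]
t2 = [0x4a, 0xd0, 0xd0, 0xb5, 0x6b, 0x4a, 0x1a, 0x27]
t3 = [0xbf, 0x6b, 0x6b, 0x4a, 0x9e, 0x1a, 0x1a, 0x27]

RES = [ 0xbf  0x6b  0x6b  0x4a  0x9e  0x1a  0x1a  0x27 ]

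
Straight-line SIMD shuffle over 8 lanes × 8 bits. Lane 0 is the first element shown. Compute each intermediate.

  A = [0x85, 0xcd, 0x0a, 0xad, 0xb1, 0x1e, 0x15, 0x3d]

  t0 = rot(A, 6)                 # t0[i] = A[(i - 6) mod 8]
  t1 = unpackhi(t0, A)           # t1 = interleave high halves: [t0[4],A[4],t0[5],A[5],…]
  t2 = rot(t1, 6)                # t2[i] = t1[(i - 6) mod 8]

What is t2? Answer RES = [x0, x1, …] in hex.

RES = [ 0x3d  0x1e  0x85  0x15  0xcd  0x3d  0x15  0xb1 ]

t0 = [0x0a, 0xad, 0xb1, 0x1e, 0x15, 0x3d, 0x85, 0xcd]
t1 = [0x15, 0xb1, 0x3d, 0x1e, 0x85, 0x15, 0xcd, 0x3d]
t2 = [0x3d, 0x1e, 0x85, 0x15, 0xcd, 0x3d, 0x15, 0xb1]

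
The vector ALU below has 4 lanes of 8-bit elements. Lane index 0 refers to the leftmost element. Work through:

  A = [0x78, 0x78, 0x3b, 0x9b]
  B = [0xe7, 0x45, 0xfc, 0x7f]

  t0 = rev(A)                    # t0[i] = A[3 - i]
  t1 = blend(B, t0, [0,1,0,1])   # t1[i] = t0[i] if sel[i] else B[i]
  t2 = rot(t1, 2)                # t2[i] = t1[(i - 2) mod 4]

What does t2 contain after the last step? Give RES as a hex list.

  t0: 9b 3b 78 78
  t1: e7 3b fc 78
  t2: fc 78 e7 3b

RES = [ 0xfc  0x78  0xe7  0x3b ]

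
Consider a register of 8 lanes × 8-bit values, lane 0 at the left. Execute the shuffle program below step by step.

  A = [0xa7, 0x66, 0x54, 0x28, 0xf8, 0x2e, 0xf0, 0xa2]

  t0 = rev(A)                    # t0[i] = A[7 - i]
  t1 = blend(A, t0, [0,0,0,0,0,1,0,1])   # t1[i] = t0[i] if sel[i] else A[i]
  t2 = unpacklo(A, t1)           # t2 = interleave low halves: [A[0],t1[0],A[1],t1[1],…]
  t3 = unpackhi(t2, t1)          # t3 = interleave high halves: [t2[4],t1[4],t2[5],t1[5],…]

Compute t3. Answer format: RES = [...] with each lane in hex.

RES = [ 0x54  0xf8  0x54  0x54  0x28  0xf0  0x28  0xa7 ]

→ t0 |a2|f0|2e|f8|28|54|66|a7|
→ t1 |a7|66|54|28|f8|54|f0|a7|
→ t2 |a7|a7|66|66|54|54|28|28|
→ t3 |54|f8|54|54|28|f0|28|a7|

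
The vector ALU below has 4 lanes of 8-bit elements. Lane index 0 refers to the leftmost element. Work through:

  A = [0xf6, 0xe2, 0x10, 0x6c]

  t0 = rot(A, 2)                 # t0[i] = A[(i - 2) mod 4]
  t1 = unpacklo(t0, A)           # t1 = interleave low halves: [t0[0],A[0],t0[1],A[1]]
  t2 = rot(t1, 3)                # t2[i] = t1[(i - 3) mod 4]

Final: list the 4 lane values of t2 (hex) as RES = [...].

RES = [0xf6, 0x6c, 0xe2, 0x10]

  t0: 10 6c f6 e2
  t1: 10 f6 6c e2
  t2: f6 6c e2 10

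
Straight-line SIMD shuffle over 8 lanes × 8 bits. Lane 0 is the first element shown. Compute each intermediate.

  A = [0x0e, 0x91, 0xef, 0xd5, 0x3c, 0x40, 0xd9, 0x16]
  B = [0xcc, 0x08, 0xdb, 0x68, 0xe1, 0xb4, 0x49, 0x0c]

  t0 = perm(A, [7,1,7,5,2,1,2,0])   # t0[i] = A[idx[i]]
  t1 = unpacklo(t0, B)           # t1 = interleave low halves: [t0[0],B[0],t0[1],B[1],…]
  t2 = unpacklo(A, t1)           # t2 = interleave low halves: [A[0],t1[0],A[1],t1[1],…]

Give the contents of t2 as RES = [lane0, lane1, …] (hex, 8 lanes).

→ t0 |16|91|16|40|ef|91|ef|0e|
→ t1 |16|cc|91|08|16|db|40|68|
→ t2 |0e|16|91|cc|ef|91|d5|08|

RES = [ 0x0e  0x16  0x91  0xcc  0xef  0x91  0xd5  0x08 ]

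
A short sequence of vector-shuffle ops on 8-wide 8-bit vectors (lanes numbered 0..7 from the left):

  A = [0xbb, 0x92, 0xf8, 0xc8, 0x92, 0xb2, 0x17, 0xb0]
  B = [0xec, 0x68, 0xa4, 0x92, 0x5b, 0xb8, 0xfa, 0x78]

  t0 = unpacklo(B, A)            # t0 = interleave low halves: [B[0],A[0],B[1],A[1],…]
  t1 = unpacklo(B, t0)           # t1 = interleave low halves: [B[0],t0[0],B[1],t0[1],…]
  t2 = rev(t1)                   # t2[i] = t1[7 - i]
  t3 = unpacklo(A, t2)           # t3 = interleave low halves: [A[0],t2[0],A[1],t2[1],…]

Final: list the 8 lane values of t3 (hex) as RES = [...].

RES = [0xbb, 0x92, 0x92, 0x92, 0xf8, 0x68, 0xc8, 0xa4]

  t0: ec bb 68 92 a4 f8 92 c8
  t1: ec ec 68 bb a4 68 92 92
  t2: 92 92 68 a4 bb 68 ec ec
  t3: bb 92 92 92 f8 68 c8 a4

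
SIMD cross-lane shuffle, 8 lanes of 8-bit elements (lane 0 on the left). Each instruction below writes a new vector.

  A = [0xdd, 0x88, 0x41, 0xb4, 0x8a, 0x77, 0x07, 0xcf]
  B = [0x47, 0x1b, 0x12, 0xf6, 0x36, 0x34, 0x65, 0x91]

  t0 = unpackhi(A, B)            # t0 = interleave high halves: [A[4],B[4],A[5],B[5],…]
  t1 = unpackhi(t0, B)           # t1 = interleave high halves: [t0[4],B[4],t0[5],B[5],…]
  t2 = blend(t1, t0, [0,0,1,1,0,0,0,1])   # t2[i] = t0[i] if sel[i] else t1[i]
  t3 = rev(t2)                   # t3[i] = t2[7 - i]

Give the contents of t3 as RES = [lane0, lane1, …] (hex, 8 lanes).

RES = [0x91, 0x91, 0x65, 0xcf, 0x34, 0x77, 0x36, 0x07]

→ t0 |8a|36|77|34|07|65|cf|91|
→ t1 |07|36|65|34|cf|65|91|91|
→ t2 |07|36|77|34|cf|65|91|91|
→ t3 |91|91|65|cf|34|77|36|07|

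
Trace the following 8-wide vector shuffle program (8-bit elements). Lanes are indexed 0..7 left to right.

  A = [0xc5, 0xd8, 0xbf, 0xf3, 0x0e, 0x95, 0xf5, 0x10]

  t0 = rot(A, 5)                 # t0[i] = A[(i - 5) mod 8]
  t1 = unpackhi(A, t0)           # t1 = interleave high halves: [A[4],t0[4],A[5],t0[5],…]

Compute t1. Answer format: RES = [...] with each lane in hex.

  t0: f3 0e 95 f5 10 c5 d8 bf
  t1: 0e 10 95 c5 f5 d8 10 bf

RES = [ 0x0e  0x10  0x95  0xc5  0xf5  0xd8  0x10  0xbf ]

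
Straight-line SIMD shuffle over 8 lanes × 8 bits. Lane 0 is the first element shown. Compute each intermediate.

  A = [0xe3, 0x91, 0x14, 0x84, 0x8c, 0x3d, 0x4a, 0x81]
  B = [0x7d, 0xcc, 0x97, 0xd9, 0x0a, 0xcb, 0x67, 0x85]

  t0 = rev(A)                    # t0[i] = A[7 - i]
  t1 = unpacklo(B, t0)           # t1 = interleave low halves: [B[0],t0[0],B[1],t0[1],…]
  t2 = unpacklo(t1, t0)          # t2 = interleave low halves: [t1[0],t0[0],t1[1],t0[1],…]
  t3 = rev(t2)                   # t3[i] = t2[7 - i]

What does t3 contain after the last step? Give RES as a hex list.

→ t0 |81|4a|3d|8c|84|14|91|e3|
→ t1 |7d|81|cc|4a|97|3d|d9|8c|
→ t2 |7d|81|81|4a|cc|3d|4a|8c|
→ t3 |8c|4a|3d|cc|4a|81|81|7d|

RES = [0x8c, 0x4a, 0x3d, 0xcc, 0x4a, 0x81, 0x81, 0x7d]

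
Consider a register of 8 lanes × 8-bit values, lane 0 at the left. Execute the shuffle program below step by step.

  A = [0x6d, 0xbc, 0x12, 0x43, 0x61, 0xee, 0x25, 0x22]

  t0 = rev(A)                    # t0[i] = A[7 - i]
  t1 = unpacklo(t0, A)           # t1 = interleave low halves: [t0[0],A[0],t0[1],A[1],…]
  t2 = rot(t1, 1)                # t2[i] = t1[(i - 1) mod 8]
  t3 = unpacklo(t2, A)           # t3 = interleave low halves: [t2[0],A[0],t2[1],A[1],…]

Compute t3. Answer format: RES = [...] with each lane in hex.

RES = [0x43, 0x6d, 0x22, 0xbc, 0x6d, 0x12, 0x25, 0x43]

→ t0 |22|25|ee|61|43|12|bc|6d|
→ t1 |22|6d|25|bc|ee|12|61|43|
→ t2 |43|22|6d|25|bc|ee|12|61|
→ t3 |43|6d|22|bc|6d|12|25|43|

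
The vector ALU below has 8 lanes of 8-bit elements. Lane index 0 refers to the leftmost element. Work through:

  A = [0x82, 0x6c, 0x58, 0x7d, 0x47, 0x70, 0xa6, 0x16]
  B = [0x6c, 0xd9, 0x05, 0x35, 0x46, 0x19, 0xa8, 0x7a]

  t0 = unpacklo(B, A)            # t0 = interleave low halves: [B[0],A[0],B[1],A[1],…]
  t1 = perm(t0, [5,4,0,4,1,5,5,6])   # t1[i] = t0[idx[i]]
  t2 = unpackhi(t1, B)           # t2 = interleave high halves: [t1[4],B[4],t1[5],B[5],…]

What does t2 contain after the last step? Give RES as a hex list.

→ t0 |6c|82|d9|6c|05|58|35|7d|
→ t1 |58|05|6c|05|82|58|58|35|
→ t2 |82|46|58|19|58|a8|35|7a|

RES = [ 0x82  0x46  0x58  0x19  0x58  0xa8  0x35  0x7a ]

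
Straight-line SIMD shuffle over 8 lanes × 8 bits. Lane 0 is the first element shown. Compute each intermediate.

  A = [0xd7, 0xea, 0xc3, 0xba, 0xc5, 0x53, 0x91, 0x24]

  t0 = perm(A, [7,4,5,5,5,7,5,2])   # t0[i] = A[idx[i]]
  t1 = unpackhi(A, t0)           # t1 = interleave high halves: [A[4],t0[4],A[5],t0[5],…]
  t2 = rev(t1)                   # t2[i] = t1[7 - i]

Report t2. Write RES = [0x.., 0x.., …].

→ t0 |24|c5|53|53|53|24|53|c3|
→ t1 |c5|53|53|24|91|53|24|c3|
→ t2 |c3|24|53|91|24|53|53|c5|

RES = [ 0xc3  0x24  0x53  0x91  0x24  0x53  0x53  0xc5 ]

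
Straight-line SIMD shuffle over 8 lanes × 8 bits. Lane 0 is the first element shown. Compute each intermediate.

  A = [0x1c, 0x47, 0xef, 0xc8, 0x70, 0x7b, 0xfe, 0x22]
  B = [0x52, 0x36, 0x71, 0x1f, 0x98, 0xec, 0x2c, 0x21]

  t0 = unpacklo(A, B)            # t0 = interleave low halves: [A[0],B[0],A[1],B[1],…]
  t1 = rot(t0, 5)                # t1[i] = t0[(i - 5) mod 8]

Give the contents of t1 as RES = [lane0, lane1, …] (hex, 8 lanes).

RES = [0x36, 0xef, 0x71, 0xc8, 0x1f, 0x1c, 0x52, 0x47]

t0 = [0x1c, 0x52, 0x47, 0x36, 0xef, 0x71, 0xc8, 0x1f]
t1 = [0x36, 0xef, 0x71, 0xc8, 0x1f, 0x1c, 0x52, 0x47]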